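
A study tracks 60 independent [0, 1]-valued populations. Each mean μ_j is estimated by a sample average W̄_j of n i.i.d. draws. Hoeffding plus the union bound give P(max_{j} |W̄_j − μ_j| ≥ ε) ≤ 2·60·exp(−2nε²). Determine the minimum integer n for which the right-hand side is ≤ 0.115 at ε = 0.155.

Need 2·60·exp(−2nε²) ≤ 0.115, i.e. exp(−2nε²) ≤ 0.115/120.
So 2nε² ≥ ln(120/0.115) = 6.950315.
Hence n ≥ 6.950315/(2·0.155²) = 144.648.
The smallest integer n is 145.

145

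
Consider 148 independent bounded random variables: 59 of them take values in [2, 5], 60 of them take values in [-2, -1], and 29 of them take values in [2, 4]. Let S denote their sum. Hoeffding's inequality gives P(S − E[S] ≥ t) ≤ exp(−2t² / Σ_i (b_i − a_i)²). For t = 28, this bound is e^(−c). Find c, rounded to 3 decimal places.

Σ(b_i − a_i)² = 59·3² + 60·1² + 29·2² = 707.
c = 2t² / 707 = 2·28² / 707 = 2.2178.

2.218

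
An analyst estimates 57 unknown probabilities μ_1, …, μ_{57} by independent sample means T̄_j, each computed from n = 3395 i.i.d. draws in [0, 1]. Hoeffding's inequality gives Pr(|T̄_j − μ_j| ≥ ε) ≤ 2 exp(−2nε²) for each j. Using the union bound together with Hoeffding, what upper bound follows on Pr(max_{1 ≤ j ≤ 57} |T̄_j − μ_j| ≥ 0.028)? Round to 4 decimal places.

Per-experiment Hoeffding bound: 2·exp(−2·3395·0.028²) = 2·exp(−5.32336) = 0.0097527.
Union bound over 57 events: 57·0.0097527 = 0.55590.

0.5559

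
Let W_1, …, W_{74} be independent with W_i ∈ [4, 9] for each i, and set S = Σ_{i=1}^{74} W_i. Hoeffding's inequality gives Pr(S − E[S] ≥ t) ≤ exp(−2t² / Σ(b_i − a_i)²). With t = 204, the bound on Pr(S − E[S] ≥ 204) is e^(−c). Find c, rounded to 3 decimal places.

44.990

Σ(b_i − a_i)² = 74·(5)² = 1850.
c = 2t²/1850 = 2·204²/1850 = 44.9903.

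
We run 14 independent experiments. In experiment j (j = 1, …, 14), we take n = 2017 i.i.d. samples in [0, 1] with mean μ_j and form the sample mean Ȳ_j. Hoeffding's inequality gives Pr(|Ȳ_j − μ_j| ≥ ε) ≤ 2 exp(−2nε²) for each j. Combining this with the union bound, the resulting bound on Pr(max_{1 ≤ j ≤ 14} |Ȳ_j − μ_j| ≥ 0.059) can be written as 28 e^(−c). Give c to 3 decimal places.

14.042

Union bound over the 14 events: Pr(max_{1 ≤ j ≤ 14} |Ȳ_j − μ_j| ≥ 0.059) ≤ 14·2·exp(−2nε²) = 28 exp(−2·2017·0.059²).
So c = 2·2017·0.059² = 14.0424.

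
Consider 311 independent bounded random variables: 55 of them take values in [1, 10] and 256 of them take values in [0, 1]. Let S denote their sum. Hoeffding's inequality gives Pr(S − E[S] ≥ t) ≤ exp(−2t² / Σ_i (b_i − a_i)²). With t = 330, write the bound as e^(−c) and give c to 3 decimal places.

Σ(b_i − a_i)² = 55·9² + 256·1² = 4711.
c = 2t² / 4711 = 2·330² / 4711 = 46.2322.

46.232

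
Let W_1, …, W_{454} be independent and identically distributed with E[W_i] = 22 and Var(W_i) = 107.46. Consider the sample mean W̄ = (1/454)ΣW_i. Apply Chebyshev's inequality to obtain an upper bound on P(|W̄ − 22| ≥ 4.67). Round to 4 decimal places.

0.0109

Var(W̄) = Var(W_i)/n = 107.46/454 = 0.2367.
Chebyshev: P(|W̄ − 22| ≥ 4.67) ≤ Var(W̄)/(4.67)² = 107.46/(454·4.67²) = 0.0109.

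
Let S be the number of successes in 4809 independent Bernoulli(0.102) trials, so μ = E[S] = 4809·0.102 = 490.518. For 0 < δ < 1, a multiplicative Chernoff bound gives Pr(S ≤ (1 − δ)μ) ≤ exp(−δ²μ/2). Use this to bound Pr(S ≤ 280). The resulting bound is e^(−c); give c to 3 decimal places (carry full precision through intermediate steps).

45.175

Write 280 = (1 − δ)μ, so δ = 1 − 280/490.518 = 0.4291749…
Then the exponent is δ²μ/2 = (μ − 280)²/(2μ) = 45.174518.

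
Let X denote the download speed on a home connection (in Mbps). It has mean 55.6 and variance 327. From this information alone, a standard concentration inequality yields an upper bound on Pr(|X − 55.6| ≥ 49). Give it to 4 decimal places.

0.1362

Mean and variance are known, so Chebyshev's inequality applies.
Chebyshev: Pr(|X − μ| ≥ t) ≤ Var(X)/t².
Bound = 327 / 2401 = 0.1362.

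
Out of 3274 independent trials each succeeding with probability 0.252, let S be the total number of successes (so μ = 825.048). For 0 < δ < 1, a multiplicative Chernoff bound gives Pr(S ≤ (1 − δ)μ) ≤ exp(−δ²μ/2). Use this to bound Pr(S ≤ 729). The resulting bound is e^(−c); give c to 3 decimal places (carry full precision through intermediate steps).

Write 729 = (1 − δ)μ, so δ = 1 − 729/825.048 = 0.116415…
Then the exponent is δ²μ/2 = (μ − 729)²/(2μ) = 5.590716.

5.591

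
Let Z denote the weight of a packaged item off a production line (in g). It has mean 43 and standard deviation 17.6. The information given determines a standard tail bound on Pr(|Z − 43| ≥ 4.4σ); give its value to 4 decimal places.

Mean and variance are known, so Chebyshev's inequality applies.
Chebyshev: Pr(|Z − μ| ≥ t) ≤ Var(Z)/t².
Var(Z) = σ² = 17.6² = 309.76.
t = 4.4·17.6 = 77.44.
Bound = 309.76 / 5996.9536 = 0.0517.

0.0517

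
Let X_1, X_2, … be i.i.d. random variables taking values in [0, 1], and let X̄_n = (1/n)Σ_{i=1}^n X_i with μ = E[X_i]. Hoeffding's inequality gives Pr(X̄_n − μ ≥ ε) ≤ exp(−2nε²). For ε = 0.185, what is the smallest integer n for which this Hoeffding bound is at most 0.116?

32

Require exp(−2nε²) ≤ 0.116, i.e. 2nε² ≥ ln(1/0.116) = 2.154165.
So n ≥ 2.154165 / (2·0.185²) = 31.471.
The smallest integer n is 32.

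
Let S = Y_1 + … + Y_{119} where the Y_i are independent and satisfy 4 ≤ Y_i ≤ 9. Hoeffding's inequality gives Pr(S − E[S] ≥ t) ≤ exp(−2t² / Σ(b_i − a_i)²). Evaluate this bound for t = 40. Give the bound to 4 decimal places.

0.3411

Σ(b_i − a_i)² = 119·(5)² = 2975.
Exponent = 2·40²/2975 = 1.0756.
Bound = exp(−1.0756) = 0.34108.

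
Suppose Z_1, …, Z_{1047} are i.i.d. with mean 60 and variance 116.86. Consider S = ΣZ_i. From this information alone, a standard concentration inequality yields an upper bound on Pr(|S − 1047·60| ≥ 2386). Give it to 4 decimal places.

With mean and variance of each term known, Chebyshev's inequality bounds the deviation of the sum (or sample mean).
Var(S) = n·Var(Z_i) = 1047·116.86 = 122352.42.
Chebyshev: Pr(|S − 1047·60| ≥ 2386) ≤ Var(S)/2386² = 122352.42/5692996 = 0.0215.

0.0215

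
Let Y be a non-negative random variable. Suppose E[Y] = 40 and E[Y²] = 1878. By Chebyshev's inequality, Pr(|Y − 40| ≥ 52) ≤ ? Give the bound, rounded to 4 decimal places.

0.1028

Var(Y) = E[Y²] − (E[Y])² = 1878 − 1600 = 278.
Chebyshev's inequality: Pr(|Y − μ| ≥ t) ≤ Var(Y)/t² = 278/2704 = 0.1028.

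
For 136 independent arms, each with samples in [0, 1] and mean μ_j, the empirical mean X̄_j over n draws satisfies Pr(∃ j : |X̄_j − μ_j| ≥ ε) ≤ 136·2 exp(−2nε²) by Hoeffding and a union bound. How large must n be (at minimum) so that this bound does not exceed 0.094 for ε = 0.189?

Need 2·136·exp(−2nε²) ≤ 0.094, i.e. exp(−2nε²) ≤ 0.094/272.
So 2nε² ≥ ln(272/0.094) = 7.970263.
Hence n ≥ 7.970263/(2·0.189²) = 111.563.
The smallest integer n is 112.

112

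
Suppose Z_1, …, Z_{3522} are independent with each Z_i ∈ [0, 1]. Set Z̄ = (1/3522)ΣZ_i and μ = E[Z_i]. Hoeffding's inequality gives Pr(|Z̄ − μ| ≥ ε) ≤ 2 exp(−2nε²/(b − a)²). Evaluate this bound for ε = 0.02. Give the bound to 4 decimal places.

0.1195

Exponent: 2nε²/(b − a)² = 2·3522·0.02² / 1² = 2.81760.
Bound = 2·exp(−2.81760) = 0.11950.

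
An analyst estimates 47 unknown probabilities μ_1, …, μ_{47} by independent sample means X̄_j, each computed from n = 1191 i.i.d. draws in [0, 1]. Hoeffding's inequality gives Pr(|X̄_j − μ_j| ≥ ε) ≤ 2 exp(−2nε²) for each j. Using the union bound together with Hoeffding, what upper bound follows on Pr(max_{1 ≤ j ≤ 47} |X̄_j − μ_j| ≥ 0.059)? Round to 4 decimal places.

Per-experiment Hoeffding bound: 2·exp(−2·1191·0.059²) = 2·exp(−8.29174) = 0.00050116.
Union bound over 47 events: 47·0.00050116 = 0.02355.

0.0236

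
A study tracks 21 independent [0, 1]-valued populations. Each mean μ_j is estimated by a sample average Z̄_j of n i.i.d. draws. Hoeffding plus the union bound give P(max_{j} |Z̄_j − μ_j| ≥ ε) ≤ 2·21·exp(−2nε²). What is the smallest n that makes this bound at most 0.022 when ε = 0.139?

Need 2·21·exp(−2nε²) ≤ 0.022, i.e. exp(−2nε²) ≤ 0.022/42.
So 2nε² ≥ ln(42/0.022) = 7.554382.
Hence n ≥ 7.554382/(2·0.139²) = 195.497.
The smallest integer n is 196.

196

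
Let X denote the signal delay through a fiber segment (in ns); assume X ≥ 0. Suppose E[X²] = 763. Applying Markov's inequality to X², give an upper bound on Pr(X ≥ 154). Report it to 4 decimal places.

0.0322

Since X ≥ 0, the event {X ≥ 154} is the same as {X² ≥ 23716}.
Markov's inequality applied to X² gives Pr(X² ≥ 23716) ≤ E[X²]/23716 = 763/23716 = 0.0322.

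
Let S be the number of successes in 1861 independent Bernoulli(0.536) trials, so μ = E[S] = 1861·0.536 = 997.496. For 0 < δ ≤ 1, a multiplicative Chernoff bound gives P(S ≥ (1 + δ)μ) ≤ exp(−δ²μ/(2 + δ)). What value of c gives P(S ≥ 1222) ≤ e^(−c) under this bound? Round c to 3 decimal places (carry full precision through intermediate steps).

Write 1222 = (1 + δ)μ, so δ = 1222/997.496 − 1 = 0.2250676…
Then the exponent is δ²μ/(2 + δ) = (1222 − μ)² / (μ·(2 + δ)) = 22.708780.

22.709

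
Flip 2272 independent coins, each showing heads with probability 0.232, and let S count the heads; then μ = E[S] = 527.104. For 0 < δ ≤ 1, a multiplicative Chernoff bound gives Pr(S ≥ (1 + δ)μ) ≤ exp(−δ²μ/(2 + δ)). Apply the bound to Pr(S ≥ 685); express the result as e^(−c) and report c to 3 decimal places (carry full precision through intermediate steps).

20.568

Write 685 = (1 + δ)μ, so δ = 685/527.104 − 1 = 0.2995538…
Then the exponent is δ²μ/(2 + δ) = (685 − μ)² / (μ·(2 + δ)) = 20.568488.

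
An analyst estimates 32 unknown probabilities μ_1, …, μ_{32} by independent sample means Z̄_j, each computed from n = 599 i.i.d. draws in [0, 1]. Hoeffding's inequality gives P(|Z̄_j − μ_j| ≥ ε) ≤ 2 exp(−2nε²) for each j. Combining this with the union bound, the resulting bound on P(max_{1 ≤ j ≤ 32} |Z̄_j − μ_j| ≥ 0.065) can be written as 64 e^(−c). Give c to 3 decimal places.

Union bound over the 32 events: P(max_{1 ≤ j ≤ 32} |Z̄_j − μ_j| ≥ 0.065) ≤ 32·2·exp(−2nε²) = 64 exp(−2·599·0.065²).
So c = 2·599·0.065² = 5.0616.

5.062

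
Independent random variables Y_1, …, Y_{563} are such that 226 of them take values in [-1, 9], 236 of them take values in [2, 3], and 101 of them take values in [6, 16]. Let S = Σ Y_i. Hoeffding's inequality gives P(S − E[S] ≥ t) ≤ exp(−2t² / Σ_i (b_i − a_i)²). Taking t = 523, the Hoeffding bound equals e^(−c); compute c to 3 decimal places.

Σ(b_i − a_i)² = 226·10² + 236·1² + 101·10² = 32936.
c = 2t² / 32936 = 2·523² / 32936 = 16.6097.

16.610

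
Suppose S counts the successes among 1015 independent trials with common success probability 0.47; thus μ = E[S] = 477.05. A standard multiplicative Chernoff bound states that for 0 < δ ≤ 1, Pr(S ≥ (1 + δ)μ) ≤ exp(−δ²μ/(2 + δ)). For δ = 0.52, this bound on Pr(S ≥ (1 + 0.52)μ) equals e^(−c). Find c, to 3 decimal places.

51.188

c = δ²μ/(2 + δ) = 0.52²·477.05/(2 + 0.52) = 51.1882.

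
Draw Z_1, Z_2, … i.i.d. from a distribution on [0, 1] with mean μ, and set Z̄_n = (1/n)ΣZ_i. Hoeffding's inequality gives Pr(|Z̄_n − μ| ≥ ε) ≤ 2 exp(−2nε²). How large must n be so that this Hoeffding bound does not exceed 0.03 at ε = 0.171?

Require 2·exp(−2nε²) ≤ 0.03, i.e. 2nε² ≥ ln(2/0.03) = 4.199705.
So n ≥ 4.199705 / (2·0.171²) = 71.812.
The smallest integer n is 72.

72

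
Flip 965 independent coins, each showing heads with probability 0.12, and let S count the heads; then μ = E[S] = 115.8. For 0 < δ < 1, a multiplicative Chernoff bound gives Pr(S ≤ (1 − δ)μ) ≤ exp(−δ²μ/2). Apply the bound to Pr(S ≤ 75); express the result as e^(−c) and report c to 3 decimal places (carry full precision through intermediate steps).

7.188

Write 75 = (1 − δ)μ, so δ = 1 − 75/115.8 = 0.3523316…
Then the exponent is δ²μ/2 = (μ − 75)²/(2μ) = 7.187565.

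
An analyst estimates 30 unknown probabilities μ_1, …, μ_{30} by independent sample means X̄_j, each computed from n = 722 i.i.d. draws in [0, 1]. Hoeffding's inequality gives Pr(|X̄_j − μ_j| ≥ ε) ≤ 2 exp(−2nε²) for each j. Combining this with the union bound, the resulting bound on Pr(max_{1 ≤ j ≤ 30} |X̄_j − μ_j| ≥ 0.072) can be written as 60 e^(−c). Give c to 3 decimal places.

Union bound over the 30 events: Pr(max_{1 ≤ j ≤ 30} |X̄_j − μ_j| ≥ 0.072) ≤ 30·2·exp(−2nε²) = 60 exp(−2·722·0.072²).
So c = 2·722·0.072² = 7.4857.

7.486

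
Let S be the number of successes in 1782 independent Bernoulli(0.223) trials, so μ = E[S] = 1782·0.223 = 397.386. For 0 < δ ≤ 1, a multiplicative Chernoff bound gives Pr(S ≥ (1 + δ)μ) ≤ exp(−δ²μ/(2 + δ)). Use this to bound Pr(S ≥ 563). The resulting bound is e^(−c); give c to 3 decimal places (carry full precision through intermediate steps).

Write 563 = (1 + δ)μ, so δ = 563/397.386 − 1 = 0.4167585…
Then the exponent is δ²μ/(2 + δ) = (563 − μ)² / (μ·(2 + δ)) = 28.559347.

28.559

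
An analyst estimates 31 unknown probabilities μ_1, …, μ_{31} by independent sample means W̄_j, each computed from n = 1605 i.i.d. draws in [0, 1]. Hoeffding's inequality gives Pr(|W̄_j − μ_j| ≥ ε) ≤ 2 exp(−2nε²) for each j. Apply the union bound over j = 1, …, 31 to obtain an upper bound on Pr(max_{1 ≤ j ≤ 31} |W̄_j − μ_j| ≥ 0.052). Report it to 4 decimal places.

Per-experiment Hoeffding bound: 2·exp(−2·1605·0.052²) = 2·exp(−8.67984) = 0.00033996.
Union bound over 31 events: 31·0.00033996 = 0.01054.

0.0105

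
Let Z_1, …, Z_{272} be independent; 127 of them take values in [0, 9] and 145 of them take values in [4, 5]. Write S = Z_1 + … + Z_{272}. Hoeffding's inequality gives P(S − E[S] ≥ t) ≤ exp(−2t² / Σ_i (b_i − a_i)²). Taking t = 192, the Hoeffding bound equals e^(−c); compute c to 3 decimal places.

7.067

Σ(b_i − a_i)² = 127·9² + 145·1² = 10432.
c = 2t² / 10432 = 2·192² / 10432 = 7.0675.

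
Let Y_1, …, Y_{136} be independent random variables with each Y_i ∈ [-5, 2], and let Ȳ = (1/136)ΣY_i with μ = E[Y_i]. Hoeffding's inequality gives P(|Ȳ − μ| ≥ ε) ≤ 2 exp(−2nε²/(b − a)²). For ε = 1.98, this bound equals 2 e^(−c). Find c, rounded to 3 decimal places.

21.762

c = 2nε²/(b − a)² = 2·136·1.98² / 7² = 21.7622.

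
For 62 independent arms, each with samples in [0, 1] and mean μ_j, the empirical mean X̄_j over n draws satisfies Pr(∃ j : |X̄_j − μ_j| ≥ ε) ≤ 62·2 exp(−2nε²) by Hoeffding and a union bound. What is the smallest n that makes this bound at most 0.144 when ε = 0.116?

252

Need 2·62·exp(−2nε²) ≤ 0.144, i.e. exp(−2nε²) ≤ 0.144/124.
So 2nε² ≥ ln(124/0.144) = 6.758224.
Hence n ≥ 6.758224/(2·0.116²) = 251.123.
The smallest integer n is 252.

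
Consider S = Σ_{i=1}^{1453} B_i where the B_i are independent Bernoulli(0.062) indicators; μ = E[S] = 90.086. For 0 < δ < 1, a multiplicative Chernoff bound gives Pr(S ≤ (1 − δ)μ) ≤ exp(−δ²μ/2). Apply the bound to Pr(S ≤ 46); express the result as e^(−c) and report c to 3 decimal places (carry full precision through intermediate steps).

Write 46 = (1 − δ)μ, so δ = 1 − 46/90.086 = 0.4893768…
Then the exponent is δ²μ/2 = (μ − 46)²/(2μ) = 10.787333.

10.787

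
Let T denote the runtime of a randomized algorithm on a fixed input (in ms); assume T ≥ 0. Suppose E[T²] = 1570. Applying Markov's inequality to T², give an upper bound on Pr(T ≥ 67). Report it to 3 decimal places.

Since T ≥ 0, the event {T ≥ 67} is the same as {T² ≥ 4489}.
Markov's inequality applied to T² gives Pr(T² ≥ 4489) ≤ E[T²]/4489 = 1570/4489 = 0.3497.

0.350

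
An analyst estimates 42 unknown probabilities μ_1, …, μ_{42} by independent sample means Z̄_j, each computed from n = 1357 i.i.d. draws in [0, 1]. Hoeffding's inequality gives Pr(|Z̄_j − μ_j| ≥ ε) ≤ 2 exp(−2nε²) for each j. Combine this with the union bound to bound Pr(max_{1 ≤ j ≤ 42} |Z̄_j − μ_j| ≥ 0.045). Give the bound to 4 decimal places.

0.3447

Per-experiment Hoeffding bound: 2·exp(−2·1357·0.045²) = 2·exp(−5.49585) = 0.0082075.
Union bound over 42 events: 42·0.0082075 = 0.34472.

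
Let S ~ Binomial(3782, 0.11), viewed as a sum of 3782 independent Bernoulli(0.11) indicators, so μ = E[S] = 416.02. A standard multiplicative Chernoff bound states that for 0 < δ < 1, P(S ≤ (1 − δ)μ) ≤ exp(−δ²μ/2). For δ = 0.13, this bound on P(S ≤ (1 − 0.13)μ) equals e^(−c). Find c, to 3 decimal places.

3.515

c = δ²μ/2 = 0.13²·416.02/2 = 3.5154.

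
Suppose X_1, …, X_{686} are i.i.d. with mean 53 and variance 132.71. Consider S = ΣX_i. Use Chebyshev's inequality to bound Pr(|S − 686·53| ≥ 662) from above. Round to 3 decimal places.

0.208

Var(S) = n·Var(X_i) = 686·132.71 = 91039.06.
Chebyshev: Pr(|S − 686·53| ≥ 662) ≤ Var(S)/662² = 91039.06/438244 = 0.2077.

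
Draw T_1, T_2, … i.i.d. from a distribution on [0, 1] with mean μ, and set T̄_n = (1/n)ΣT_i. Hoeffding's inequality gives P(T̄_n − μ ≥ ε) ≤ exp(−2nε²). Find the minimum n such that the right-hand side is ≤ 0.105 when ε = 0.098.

Require exp(−2nε²) ≤ 0.105, i.e. 2nε² ≥ ln(1/0.105) = 2.253795.
So n ≥ 2.253795 / (2·0.098²) = 117.336.
The smallest integer n is 118.

118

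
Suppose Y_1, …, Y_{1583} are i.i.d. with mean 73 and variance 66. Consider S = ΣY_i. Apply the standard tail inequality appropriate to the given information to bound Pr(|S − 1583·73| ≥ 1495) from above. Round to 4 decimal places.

0.0467

With mean and variance of each term known, Chebyshev's inequality bounds the deviation of the sum (or sample mean).
Var(S) = n·Var(Y_i) = 1583·66 = 104478.
Chebyshev: Pr(|S − 1583·73| ≥ 1495) ≤ Var(S)/1495² = 104478/2235025 = 0.0467.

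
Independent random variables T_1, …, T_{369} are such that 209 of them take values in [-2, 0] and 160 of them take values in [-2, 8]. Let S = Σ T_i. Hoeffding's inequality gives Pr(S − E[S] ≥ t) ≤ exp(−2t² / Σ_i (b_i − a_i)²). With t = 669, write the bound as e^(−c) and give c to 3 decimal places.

53.167

Σ(b_i − a_i)² = 209·2² + 160·10² = 16836.
c = 2t² / 16836 = 2·669² / 16836 = 53.1671.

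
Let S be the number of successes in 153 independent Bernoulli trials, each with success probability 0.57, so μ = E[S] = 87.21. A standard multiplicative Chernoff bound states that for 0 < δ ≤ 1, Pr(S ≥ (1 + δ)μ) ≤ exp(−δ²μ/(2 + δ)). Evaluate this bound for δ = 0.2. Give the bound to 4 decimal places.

0.2048

Exponent = δ²μ/(2 + δ) = 0.2²·87.21/2.2 = 1.5856.
Bound = exp(−1.5856) = 0.20482.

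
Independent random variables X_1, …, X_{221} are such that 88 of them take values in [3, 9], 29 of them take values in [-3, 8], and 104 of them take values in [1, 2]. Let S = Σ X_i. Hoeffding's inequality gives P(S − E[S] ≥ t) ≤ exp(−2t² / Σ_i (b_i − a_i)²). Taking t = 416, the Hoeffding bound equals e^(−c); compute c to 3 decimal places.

Σ(b_i − a_i)² = 88·6² + 29·11² + 104·1² = 6781.
c = 2t² / 6781 = 2·416² / 6781 = 51.0414.

51.041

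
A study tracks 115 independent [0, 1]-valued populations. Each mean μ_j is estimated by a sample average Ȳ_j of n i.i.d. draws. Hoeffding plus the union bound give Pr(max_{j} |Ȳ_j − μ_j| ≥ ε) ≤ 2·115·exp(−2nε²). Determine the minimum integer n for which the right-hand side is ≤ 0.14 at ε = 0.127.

Need 2·115·exp(−2nε²) ≤ 0.14, i.e. exp(−2nε²) ≤ 0.14/230.
So 2nε² ≥ ln(230/0.14) = 7.404192.
Hence n ≥ 7.404192/(2·0.127²) = 229.530.
The smallest integer n is 230.

230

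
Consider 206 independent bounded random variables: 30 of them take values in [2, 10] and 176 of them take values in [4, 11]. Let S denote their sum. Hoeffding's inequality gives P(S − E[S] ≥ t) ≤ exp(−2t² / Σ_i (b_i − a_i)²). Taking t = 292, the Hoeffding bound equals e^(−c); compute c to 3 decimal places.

16.173

Σ(b_i − a_i)² = 30·8² + 176·7² = 10544.
c = 2t² / 10544 = 2·292² / 10544 = 16.1730.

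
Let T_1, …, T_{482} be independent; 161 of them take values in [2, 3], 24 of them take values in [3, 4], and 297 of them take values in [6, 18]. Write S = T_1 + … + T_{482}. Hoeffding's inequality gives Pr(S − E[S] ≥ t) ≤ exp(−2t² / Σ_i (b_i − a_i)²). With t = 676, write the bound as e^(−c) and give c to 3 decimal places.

Σ(b_i − a_i)² = 161·1² + 24·1² + 297·12² = 42953.
c = 2t² / 42953 = 2·676² / 42953 = 21.2780.

21.278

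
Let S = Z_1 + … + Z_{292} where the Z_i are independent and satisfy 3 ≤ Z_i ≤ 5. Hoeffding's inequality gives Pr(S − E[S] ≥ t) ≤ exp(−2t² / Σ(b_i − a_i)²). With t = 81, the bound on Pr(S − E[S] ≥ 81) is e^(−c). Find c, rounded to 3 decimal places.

Σ(b_i − a_i)² = 292·(2)² = 1168.
c = 2t²/1168 = 2·81²/1168 = 11.2346.

11.235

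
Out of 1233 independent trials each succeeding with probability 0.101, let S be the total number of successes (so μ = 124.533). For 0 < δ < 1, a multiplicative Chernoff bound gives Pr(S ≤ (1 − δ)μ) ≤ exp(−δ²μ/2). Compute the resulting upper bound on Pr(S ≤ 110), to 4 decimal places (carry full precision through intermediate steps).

Write 110 = (1 − δ)μ, so δ = 1 − 110/124.533 = 0.1167…
Then the exponent is δ²μ/2 = (μ − 110)²/(2μ) = 0.848000.
Bound = exp(−0.848000) = 0.42827.

0.4283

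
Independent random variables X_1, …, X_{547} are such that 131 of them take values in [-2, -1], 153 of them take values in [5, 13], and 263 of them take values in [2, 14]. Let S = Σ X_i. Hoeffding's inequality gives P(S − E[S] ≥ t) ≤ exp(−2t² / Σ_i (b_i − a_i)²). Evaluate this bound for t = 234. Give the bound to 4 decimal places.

Σ(b_i − a_i)² = 131·1² + 153·8² + 263·12² = 47795.
Exponent = 2·234² / 47795 = 2.29129.
Bound = exp(−2.29129) = 0.10114.

0.1011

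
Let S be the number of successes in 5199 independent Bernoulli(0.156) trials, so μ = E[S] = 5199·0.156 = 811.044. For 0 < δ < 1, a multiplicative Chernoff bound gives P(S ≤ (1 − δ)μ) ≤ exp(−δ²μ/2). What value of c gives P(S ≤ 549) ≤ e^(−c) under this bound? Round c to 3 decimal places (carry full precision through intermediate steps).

Write 549 = (1 − δ)μ, so δ = 1 − 549/811.044 = 0.3230947…
Then the exponent is δ²μ/2 = (μ − 549)²/(2μ) = 42.332511.

42.333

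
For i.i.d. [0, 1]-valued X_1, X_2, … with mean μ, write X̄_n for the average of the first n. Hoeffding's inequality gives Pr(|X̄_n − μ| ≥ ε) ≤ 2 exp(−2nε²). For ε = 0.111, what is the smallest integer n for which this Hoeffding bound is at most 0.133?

110

Require 2·exp(−2nε²) ≤ 0.133, i.e. 2nε² ≥ ln(2/0.133) = 2.710553.
So n ≥ 2.710553 / (2·0.111²) = 109.997.
The smallest integer n is 110.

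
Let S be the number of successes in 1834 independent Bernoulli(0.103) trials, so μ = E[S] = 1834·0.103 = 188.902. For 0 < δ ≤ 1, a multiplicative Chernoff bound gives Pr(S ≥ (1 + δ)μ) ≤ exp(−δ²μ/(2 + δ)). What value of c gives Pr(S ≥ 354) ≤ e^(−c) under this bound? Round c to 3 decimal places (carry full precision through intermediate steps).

Write 354 = (1 + δ)μ, so δ = 354/188.902 − 1 = 0.8739876…
Then the exponent is δ²μ/(2 + δ) = (354 − μ)² / (μ·(2 + δ)) = 50.206759.

50.207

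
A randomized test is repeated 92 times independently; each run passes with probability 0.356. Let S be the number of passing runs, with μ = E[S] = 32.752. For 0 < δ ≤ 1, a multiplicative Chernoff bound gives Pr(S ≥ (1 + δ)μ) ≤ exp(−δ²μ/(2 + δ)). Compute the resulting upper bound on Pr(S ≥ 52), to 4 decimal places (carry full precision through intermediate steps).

0.0126

Write 52 = (1 + δ)μ, so δ = 52/32.752 − 1 = 0.5876893…
Then the exponent is δ²μ/(2 + δ) = (52 − μ)² / (μ·(2 + δ)) = 4.371407.
Bound = exp(−4.371407) = 0.01263.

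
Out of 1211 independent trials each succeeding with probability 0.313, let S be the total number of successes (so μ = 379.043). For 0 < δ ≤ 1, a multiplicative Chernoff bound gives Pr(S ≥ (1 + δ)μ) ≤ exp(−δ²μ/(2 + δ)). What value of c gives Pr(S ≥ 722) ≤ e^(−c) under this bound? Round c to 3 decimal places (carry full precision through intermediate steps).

Write 722 = (1 + δ)μ, so δ = 722/379.043 − 1 = 0.9047971…
Then the exponent is δ²μ/(2 + δ) = (722 − μ)² / (μ·(2 + δ)) = 106.825532.

106.826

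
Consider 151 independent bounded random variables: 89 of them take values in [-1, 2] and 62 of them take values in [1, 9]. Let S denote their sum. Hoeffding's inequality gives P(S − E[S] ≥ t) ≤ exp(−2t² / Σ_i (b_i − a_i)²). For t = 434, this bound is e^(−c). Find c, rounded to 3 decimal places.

78.992

Σ(b_i − a_i)² = 89·3² + 62·8² = 4769.
c = 2t² / 4769 = 2·434² / 4769 = 78.9918.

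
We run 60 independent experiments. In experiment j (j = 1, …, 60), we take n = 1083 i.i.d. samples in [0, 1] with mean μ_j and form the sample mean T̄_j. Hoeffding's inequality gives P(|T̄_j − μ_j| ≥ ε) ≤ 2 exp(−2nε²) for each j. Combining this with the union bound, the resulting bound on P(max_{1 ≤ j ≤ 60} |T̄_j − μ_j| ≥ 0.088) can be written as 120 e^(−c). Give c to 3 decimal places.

16.774

Union bound over the 60 events: P(max_{1 ≤ j ≤ 60} |T̄_j − μ_j| ≥ 0.088) ≤ 60·2·exp(−2nε²) = 120 exp(−2·1083·0.088²).
So c = 2·1083·0.088² = 16.7735.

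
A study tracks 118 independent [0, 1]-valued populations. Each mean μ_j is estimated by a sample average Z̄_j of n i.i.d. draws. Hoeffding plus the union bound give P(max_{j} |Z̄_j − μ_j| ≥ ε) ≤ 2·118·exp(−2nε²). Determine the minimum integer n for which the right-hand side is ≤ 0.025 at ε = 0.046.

2163

Need 2·118·exp(−2nε²) ≤ 0.025, i.e. exp(−2nε²) ≤ 0.025/236.
So 2nε² ≥ ln(236/0.025) = 9.152711.
Hence n ≥ 9.152711/(2·0.046²) = 2162.739.
The smallest integer n is 2163.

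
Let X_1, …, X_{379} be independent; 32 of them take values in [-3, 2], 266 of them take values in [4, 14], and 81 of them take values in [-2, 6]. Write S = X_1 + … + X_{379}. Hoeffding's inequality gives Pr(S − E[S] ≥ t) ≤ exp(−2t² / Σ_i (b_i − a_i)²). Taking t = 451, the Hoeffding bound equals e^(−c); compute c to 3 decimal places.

Σ(b_i − a_i)² = 32·5² + 266·10² + 81·8² = 32584.
c = 2t² / 32584 = 2·451² / 32584 = 12.4847.

12.485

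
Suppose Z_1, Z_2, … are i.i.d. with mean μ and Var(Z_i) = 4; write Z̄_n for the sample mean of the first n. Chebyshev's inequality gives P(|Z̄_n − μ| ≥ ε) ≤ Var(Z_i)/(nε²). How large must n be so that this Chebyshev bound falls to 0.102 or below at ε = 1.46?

19

Require 4/(n·1.46²) ≤ 0.102, i.e. n ≥ 4/(0.102·1.46²) = 18.397.
The smallest integer n is 19.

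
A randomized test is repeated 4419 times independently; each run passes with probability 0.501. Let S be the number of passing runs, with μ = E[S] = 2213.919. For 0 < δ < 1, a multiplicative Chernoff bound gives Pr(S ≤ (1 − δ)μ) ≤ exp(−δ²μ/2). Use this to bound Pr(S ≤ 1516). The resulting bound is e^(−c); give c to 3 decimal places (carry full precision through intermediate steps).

Write 1516 = (1 − δ)μ, so δ = 1 − 1516/2213.919 = 0.3152414…
Then the exponent is δ²μ/2 = (μ − 1516)²/(2μ) = 110.006493.

110.006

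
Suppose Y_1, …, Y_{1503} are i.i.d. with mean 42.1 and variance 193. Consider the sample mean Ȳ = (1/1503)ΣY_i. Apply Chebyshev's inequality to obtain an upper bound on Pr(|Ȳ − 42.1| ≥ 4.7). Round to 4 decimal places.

0.0058

Var(Ȳ) = Var(Y_i)/n = 193/1503 = 0.12841.
Chebyshev: Pr(|Ȳ − 42.1| ≥ 4.7) ≤ Var(Ȳ)/(4.7)² = 193/(1503·4.7²) = 0.0058.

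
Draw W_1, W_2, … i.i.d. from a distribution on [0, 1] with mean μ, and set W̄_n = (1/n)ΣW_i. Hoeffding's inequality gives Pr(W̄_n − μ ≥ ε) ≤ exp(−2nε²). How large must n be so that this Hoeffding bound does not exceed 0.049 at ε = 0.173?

51

Require exp(−2nε²) ≤ 0.049, i.e. 2nε² ≥ ln(1/0.049) = 3.015935.
So n ≥ 3.015935 / (2·0.173²) = 50.385.
The smallest integer n is 51.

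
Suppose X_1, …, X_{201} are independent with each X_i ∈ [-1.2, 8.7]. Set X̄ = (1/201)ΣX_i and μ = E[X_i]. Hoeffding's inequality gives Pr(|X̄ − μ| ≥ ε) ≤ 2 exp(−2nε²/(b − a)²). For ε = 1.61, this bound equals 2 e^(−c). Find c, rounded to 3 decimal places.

10.632

c = 2nε²/(b − a)² = 2·201·1.61² / 9.9² = 10.6318.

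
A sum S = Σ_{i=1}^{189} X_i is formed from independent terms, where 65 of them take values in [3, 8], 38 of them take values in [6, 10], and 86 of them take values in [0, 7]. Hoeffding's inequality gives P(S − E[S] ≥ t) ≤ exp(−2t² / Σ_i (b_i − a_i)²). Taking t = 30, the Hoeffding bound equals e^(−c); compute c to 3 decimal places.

0.279

Σ(b_i − a_i)² = 65·5² + 38·4² + 86·7² = 6447.
c = 2t² / 6447 = 2·30² / 6447 = 0.2792.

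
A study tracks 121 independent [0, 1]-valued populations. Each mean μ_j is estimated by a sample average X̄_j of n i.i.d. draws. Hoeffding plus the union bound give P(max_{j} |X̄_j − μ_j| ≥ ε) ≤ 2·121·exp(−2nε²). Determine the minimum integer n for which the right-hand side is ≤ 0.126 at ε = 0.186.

Need 2·121·exp(−2nε²) ≤ 0.126, i.e. exp(−2nε²) ≤ 0.126/242.
So 2nε² ≥ ln(242/0.126) = 7.560411.
Hence n ≥ 7.560411/(2·0.186²) = 109.267.
The smallest integer n is 110.

110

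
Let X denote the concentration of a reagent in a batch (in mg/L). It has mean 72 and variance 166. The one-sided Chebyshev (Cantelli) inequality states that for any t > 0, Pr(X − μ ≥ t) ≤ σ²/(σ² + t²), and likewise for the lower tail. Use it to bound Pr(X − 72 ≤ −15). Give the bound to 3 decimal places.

Here σ² = 166 and t = 15, so σ² + t² = 391.
Cantelli's bound: 166/391 = 0.4246.

0.425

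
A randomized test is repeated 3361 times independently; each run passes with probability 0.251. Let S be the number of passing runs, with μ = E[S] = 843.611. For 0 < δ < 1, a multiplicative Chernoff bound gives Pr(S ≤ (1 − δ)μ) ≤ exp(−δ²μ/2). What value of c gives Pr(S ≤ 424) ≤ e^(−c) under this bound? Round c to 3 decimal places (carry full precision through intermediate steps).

104.357

Write 424 = (1 − δ)μ, so δ = 1 − 424/843.611 = 0.4973987…
Then the exponent is δ²μ/2 = (μ − 424)²/(2μ) = 104.356979.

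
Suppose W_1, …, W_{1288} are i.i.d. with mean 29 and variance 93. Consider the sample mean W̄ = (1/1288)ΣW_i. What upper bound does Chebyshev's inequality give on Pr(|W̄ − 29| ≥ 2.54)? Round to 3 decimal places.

Var(W̄) = Var(W_i)/n = 93/1288 = 0.072205.
Chebyshev: Pr(|W̄ − 29| ≥ 2.54) ≤ Var(W̄)/(2.54)² = 93/(1288·2.54²) = 0.0112.

0.011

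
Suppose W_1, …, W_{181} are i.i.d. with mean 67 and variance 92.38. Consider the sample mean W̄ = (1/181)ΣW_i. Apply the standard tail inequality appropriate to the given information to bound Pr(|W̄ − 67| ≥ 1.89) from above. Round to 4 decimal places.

With mean and variance of each term known, Chebyshev's inequality bounds the deviation of the sum (or sample mean).
Var(W̄) = Var(W_i)/n = 92.38/181 = 0.51039.
Chebyshev: Pr(|W̄ − 67| ≥ 1.89) ≤ Var(W̄)/(1.89)² = 92.38/(181·1.89²) = 0.1429.

0.1429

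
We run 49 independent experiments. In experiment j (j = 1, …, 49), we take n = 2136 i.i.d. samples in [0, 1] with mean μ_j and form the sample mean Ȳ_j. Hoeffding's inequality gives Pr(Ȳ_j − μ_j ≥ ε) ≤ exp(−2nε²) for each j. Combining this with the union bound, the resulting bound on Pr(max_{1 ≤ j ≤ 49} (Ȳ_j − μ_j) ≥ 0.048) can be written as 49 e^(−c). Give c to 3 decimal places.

9.843

Union bound over the 49 events: Pr(max_{1 ≤ j ≤ 49} (Ȳ_j − μ_j) ≥ 0.048) ≤ 49·exp(−2nε²) = 49 exp(−2·2136·0.048²).
So c = 2·2136·0.048² = 9.8427.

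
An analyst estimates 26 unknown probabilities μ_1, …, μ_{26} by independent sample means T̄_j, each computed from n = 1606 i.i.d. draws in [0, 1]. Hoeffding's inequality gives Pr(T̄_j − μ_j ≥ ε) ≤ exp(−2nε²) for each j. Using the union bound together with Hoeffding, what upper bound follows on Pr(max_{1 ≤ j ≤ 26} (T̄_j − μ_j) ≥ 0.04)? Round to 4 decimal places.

Per-experiment Hoeffding bound: exp(−2·1606·0.04²) = exp(−5.13920) = 0.0058624.
Union bound over 26 events: 26·0.0058624 = 0.15242.

0.1524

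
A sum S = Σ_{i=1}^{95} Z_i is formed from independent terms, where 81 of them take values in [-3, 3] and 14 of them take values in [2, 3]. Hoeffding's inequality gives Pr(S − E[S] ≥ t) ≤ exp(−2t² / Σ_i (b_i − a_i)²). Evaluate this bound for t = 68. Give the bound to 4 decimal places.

0.0426

Σ(b_i − a_i)² = 81·6² + 14·1² = 2930.
Exponent = 2·68² / 2930 = 3.15631.
Bound = exp(−3.15631) = 0.04258.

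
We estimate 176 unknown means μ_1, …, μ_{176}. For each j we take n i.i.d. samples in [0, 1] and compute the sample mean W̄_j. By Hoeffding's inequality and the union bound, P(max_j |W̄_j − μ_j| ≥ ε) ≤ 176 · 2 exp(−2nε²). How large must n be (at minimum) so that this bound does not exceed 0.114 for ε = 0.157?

163

Need 2·176·exp(−2nε²) ≤ 0.114, i.e. exp(−2nε²) ≤ 0.114/352.
So 2nε² ≥ ln(352/0.114) = 8.035188.
Hence n ≥ 8.035188/(2·0.157²) = 162.992.
The smallest integer n is 163.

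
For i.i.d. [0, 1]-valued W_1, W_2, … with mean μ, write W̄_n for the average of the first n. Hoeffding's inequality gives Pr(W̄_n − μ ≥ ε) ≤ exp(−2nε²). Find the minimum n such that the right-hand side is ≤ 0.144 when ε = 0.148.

Require exp(−2nε²) ≤ 0.144, i.e. 2nε² ≥ ln(1/0.144) = 1.937942.
So n ≥ 1.937942 / (2·0.148²) = 44.237.
The smallest integer n is 45.

45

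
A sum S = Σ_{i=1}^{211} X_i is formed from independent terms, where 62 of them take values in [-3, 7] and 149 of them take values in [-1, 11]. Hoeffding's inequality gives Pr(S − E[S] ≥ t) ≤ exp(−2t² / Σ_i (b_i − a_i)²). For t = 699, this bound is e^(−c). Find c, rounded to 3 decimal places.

35.334

Σ(b_i − a_i)² = 62·10² + 149·12² = 27656.
c = 2t² / 27656 = 2·699² / 27656 = 35.3342.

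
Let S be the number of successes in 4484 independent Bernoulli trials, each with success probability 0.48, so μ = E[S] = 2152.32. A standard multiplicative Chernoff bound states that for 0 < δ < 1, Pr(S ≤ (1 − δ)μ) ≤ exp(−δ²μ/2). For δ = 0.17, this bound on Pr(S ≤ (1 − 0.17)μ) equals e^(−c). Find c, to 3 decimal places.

c = δ²μ/2 = 0.17²·2152.32/2 = 31.1010.

31.101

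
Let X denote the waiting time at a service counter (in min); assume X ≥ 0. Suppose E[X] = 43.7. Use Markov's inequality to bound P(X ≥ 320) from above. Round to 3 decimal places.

0.137

Markov's inequality: for a non-negative random variable, P(X ≥ a) ≤ E[X]/a.
Here E[X] = 43.7 and a = 320, so the bound is 43.7/320 = 0.1366.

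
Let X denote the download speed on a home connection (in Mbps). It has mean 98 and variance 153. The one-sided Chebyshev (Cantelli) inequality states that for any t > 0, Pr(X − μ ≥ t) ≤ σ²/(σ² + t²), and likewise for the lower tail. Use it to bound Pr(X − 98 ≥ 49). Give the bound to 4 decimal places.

Here σ² = 153 and t = 49, so σ² + t² = 2554.
Cantelli's bound: 153/2554 = 0.0599.

0.0599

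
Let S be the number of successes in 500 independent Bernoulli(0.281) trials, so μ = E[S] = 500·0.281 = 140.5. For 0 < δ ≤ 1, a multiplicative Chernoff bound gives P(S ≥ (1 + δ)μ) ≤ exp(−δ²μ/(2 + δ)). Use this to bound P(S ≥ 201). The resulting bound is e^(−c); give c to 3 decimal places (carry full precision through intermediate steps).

Write 201 = (1 + δ)μ, so δ = 201/140.5 − 1 = 0.430605…
Then the exponent is δ²μ/(2 + δ) = (201 − μ)² / (μ·(2 + δ)) = 10.718155.

10.718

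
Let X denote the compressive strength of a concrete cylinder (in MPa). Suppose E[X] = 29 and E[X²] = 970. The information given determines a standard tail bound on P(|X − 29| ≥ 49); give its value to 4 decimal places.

The first two moments determine the variance, so Chebyshev's inequality is the sharpest standard bound available.
Var(X) = E[X²] − (E[X])² = 970 − 841 = 129.
Chebyshev's inequality: P(|X − μ| ≥ t) ≤ Var(X)/t² = 129/2401 = 0.0537.

0.0537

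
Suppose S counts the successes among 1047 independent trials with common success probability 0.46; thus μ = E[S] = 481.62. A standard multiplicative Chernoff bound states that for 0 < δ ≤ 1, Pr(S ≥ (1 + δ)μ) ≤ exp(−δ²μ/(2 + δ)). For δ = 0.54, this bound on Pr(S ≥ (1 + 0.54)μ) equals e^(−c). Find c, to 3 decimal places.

55.291

c = δ²μ/(2 + δ) = 0.54²·481.62/(2 + 0.54) = 55.2915.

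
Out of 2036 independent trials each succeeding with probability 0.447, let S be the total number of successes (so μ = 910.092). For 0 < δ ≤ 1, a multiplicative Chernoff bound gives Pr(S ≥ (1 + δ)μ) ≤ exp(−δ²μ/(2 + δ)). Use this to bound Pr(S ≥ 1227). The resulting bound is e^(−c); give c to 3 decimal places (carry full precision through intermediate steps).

46.994

Write 1227 = (1 + δ)μ, so δ = 1227/910.092 − 1 = 0.3482153…
Then the exponent is δ²μ/(2 + δ) = (1227 − μ)² / (μ·(2 + δ)) = 46.994084.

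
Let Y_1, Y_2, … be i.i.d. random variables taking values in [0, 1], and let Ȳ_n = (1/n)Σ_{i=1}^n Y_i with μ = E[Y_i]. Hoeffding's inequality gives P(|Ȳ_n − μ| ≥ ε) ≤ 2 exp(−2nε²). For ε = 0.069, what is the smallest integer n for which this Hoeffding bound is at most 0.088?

Require 2·exp(−2nε²) ≤ 0.088, i.e. 2nε² ≥ ln(2/0.088) = 3.123566.
So n ≥ 3.123566 / (2·0.069²) = 328.037.
The smallest integer n is 329.

329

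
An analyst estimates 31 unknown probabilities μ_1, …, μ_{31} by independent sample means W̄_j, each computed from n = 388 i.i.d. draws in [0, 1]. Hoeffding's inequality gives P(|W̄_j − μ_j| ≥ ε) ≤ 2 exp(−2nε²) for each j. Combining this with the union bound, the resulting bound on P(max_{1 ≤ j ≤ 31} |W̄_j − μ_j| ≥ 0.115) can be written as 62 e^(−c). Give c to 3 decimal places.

10.263

Union bound over the 31 events: P(max_{1 ≤ j ≤ 31} |W̄_j − μ_j| ≥ 0.115) ≤ 31·2·exp(−2nε²) = 62 exp(−2·388·0.115²).
So c = 2·388·0.115² = 10.2626.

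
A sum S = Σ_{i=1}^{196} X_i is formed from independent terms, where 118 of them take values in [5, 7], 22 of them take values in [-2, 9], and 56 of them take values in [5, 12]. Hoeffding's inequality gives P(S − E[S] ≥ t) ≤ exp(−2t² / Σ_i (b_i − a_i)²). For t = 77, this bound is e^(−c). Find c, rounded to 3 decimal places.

2.017

Σ(b_i − a_i)² = 118·2² + 22·11² + 56·7² = 5878.
c = 2t² / 5878 = 2·77² / 5878 = 2.0174.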